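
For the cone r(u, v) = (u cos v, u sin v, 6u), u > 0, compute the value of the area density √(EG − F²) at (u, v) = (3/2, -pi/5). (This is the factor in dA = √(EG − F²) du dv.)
√(EG − F²)|_{(3/2, -pi/5)} = 3*sqrt(37)/2

E = 37, F = 0, G = u^2, so EG − F² = 37*u^2. Taking the positive square root: √(EG − F²) = sqrt(37)*Abs(u). At (u, v) = (3/2, -pi/5): 3*sqrt(37)/2.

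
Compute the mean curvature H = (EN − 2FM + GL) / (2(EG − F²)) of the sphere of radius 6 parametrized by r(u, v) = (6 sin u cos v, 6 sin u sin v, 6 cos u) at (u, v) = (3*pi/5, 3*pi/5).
H = -1/6

With E = 36, F = 0, G = 36*sin(u)^2, L = -6*sin(u)/Abs(sin(u)), M = 0, N = -6*sin(u)^3/Abs(sin(u)), assemble
  H = (EN − 2FM + GL) / (2(EG − F²)) = -sin(u)/(6*Abs(sin(u))).
At (u, v) = (3*pi/5, 3*pi/5): H = -1/6.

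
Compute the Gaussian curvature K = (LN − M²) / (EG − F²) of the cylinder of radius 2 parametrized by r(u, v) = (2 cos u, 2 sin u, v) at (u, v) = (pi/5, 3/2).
K = 0

Coefficients of the first fundamental form: E = 4, F = 0, G = 1.
Coefficients of the second fundamental form: L = -2, M = 0, N = 0.
Assemble K = (LN − M²)/(EG − F²) = 0. At (u, v) = (pi/5, 3/2): K = 0.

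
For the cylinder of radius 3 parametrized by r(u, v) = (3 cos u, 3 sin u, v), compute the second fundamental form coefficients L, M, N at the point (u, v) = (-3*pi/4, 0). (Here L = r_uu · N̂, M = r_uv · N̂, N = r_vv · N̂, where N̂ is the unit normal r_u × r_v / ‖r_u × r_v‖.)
L = -3;  M = 0;  N = 0

Compute the unit normal N̂(u, v) = (cos(u), sin(u), 0), and the second partials r_uu, r_uv, r_vv. Take dot products:
  L(u, v) = r_uu · N̂ = -3,
  M(u, v) = r_uv · N̂ = 0,
  N(u, v) = r_vv · N̂ = 0.
Evaluating at (u, v) = (-3*pi/4, 0):
  L = -3, M = 0, N = 0.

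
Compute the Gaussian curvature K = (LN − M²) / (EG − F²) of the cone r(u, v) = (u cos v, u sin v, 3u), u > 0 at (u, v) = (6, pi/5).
K = 0

Coefficients of the first fundamental form: E = 10, F = 0, G = u^2.
Coefficients of the second fundamental form: L = 0, M = 0, N = 3*sqrt(10)*u^2/(10*Abs(u)).
Assemble K = (LN − M²)/(EG − F²) = 0. At (u, v) = (6, pi/5): K = 0.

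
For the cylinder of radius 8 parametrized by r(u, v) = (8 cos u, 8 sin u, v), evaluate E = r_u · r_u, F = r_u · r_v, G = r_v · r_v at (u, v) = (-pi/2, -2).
E = 64;  F = 0;  G = 1

Partials: r_u = (-8*sin(u), 8*cos(u), 0), r_v = (0, 0, 1). As functions of (u, v):
  E = r_u · r_u = 64,
  F = r_u · r_v = 0,
  G = r_v · r_v = 1.
Evaluating at (u, v) = (-pi/2, -2): E = 64, F = 0, G = 1.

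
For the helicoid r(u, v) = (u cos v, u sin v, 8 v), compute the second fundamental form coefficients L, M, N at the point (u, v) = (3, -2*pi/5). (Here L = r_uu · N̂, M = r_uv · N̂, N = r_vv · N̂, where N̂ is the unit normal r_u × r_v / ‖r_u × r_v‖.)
L = 0;  M = -8*sqrt(73)/73;  N = 0

Compute the unit normal N̂(u, v) = (8*sin(v)/sqrt(u^2 + 64), -8*cos(v)/sqrt(u^2 + 64), u/sqrt(u^2 + 64)), and the second partials r_uu, r_uv, r_vv. Take dot products:
  L(u, v) = r_uu · N̂ = 0,
  M(u, v) = r_uv · N̂ = -8/sqrt(u^2 + 64),
  N(u, v) = r_vv · N̂ = 0.
Evaluating at (u, v) = (3, -2*pi/5):
  L = 0, M = -8*sqrt(73)/73, N = 0.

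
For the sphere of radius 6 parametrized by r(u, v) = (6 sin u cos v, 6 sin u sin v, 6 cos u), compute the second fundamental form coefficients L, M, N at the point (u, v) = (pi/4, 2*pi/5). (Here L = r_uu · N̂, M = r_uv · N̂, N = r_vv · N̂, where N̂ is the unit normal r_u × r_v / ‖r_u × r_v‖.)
L = -6;  M = 0;  N = -3

Compute the unit normal N̂(u, v) = (sin(u)^2*cos(v)/Abs(sin(u)), sin(u)^2*sin(v)/Abs(sin(u)), sin(2*u)/(2*Abs(sin(u)))), and the second partials r_uu, r_uv, r_vv. Take dot products:
  L(u, v) = r_uu · N̂ = -6*sin(u)/Abs(sin(u)),
  M(u, v) = r_uv · N̂ = 0,
  N(u, v) = r_vv · N̂ = -6*sin(u)^3/Abs(sin(u)).
Evaluating at (u, v) = (pi/4, 2*pi/5):
  L = -6, M = 0, N = -3.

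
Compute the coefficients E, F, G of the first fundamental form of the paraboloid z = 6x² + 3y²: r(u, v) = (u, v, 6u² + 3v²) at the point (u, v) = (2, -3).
E = 577;  F = -432;  G = 325

Partials: r_u = (1, 0, 12*u), r_v = (0, 1, 6*v). As functions of (u, v):
  E = r_u · r_u = 144*u^2 + 1,
  F = r_u · r_v = 72*u*v,
  G = r_v · r_v = 36*v^2 + 1.
Evaluating at (u, v) = (2, -3): E = 577, F = -432, G = 325.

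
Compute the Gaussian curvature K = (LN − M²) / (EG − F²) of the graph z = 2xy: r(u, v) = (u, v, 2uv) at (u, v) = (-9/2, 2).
K = -1/2401

Coefficients of the first fundamental form: E = 4*v^2 + 1, F = 4*u*v, G = 4*u^2 + 1.
Coefficients of the second fundamental form: L = 0, M = 2/sqrt(4*u^2 + 4*v^2 + 1), N = 0.
Assemble K = (LN − M²)/(EG − F²) = -4/(16*u^4 + 32*u^2*v^2 + 8*u^2 + 16*v^4 + 8*v^2 + 1). At (u, v) = (-9/2, 2): K = -1/2401.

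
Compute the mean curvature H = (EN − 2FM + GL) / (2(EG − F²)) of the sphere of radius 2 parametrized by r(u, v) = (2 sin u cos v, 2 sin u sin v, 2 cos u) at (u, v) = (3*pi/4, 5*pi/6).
H = -1/2

With E = 4, F = 0, G = 4*sin(u)^2, L = -2*sin(u)/Abs(sin(u)), M = 0, N = -2*sin(u)^3/Abs(sin(u)), assemble
  H = (EN − 2FM + GL) / (2(EG − F²)) = -sin(u)/(2*Abs(sin(u))).
At (u, v) = (3*pi/4, 5*pi/6): H = -1/2.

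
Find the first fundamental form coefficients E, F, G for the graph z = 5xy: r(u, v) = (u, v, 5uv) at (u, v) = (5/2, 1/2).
E = 29/4;  F = 125/4;  G = 629/4

Partials: r_u = (1, 0, 5*v), r_v = (0, 1, 5*u). As functions of (u, v):
  E = r_u · r_u = 25*v^2 + 1,
  F = r_u · r_v = 25*u*v,
  G = r_v · r_v = 25*u^2 + 1.
Evaluating at (u, v) = (5/2, 1/2): E = 29/4, F = 125/4, G = 629/4.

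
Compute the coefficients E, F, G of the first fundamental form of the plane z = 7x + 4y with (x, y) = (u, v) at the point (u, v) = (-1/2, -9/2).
E = 50;  F = 28;  G = 17

Partials: r_u = (1, 0, 7), r_v = (0, 1, 4). As functions of (u, v):
  E = r_u · r_u = 50,
  F = r_u · r_v = 28,
  G = r_v · r_v = 17.
Evaluating at (u, v) = (-1/2, -9/2): E = 50, F = 28, G = 17.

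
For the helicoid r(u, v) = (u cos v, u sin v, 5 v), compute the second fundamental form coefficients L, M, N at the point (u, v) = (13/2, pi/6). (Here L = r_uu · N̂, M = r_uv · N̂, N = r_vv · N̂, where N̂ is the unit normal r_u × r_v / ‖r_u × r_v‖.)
L = 0;  M = -10*sqrt(269)/269;  N = 0

Compute the unit normal N̂(u, v) = (5*sin(v)/sqrt(u^2 + 25), -5*cos(v)/sqrt(u^2 + 25), u/sqrt(u^2 + 25)), and the second partials r_uu, r_uv, r_vv. Take dot products:
  L(u, v) = r_uu · N̂ = 0,
  M(u, v) = r_uv · N̂ = -5/sqrt(u^2 + 25),
  N(u, v) = r_vv · N̂ = 0.
Evaluating at (u, v) = (13/2, pi/6):
  L = 0, M = -10*sqrt(269)/269, N = 0.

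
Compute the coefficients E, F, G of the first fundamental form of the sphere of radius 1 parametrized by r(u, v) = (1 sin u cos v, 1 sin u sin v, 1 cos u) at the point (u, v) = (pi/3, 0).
E = 1;  F = 0;  G = 3/4

Partials: r_u = (cos(u)*cos(v), sin(v)*cos(u), -sin(u)), r_v = (-sin(u)*sin(v), sin(u)*cos(v), 0). As functions of (u, v):
  E = r_u · r_u = 1,
  F = r_u · r_v = 0,
  G = r_v · r_v = sin(u)^2.
Evaluating at (u, v) = (pi/3, 0): E = 1, F = 0, G = 3/4.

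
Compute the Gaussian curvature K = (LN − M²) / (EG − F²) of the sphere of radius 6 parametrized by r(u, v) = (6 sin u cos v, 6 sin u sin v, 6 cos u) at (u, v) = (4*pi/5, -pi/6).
K = 1/36

Coefficients of the first fundamental form: E = 36, F = 0, G = 36*sin(u)^2.
Coefficients of the second fundamental form: L = -6*sin(u)/Abs(sin(u)), M = 0, N = -6*sin(u)^3/Abs(sin(u)).
Assemble K = (LN − M²)/(EG − F²) = 1/36. At (u, v) = (4*pi/5, -pi/6): K = 1/36.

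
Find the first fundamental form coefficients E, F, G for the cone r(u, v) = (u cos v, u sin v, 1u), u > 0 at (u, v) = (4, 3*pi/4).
E = 2;  F = 0;  G = 16

Partials: r_u = (cos(v), sin(v), 1), r_v = (-u*sin(v), u*cos(v), 0). As functions of (u, v):
  E = r_u · r_u = 2,
  F = r_u · r_v = 0,
  G = r_v · r_v = u^2.
Evaluating at (u, v) = (4, 3*pi/4): E = 2, F = 0, G = 16.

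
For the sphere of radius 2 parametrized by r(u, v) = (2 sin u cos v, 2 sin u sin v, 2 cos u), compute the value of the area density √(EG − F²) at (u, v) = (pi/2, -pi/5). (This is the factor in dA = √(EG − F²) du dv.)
√(EG − F²)|_{(pi/2, -pi/5)} = 4

E = 4, F = 0, G = 4*sin(u)^2, so EG − F² = 16*sin(u)^2. Taking the positive square root: √(EG − F²) = 4*Abs(sin(u)). At (u, v) = (pi/2, -pi/5): 4.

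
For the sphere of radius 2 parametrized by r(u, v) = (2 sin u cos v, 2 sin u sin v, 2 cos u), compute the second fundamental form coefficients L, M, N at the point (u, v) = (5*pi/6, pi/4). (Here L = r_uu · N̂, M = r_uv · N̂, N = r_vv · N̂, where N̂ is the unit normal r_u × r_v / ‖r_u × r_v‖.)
L = -2;  M = 0;  N = -1/2

Compute the unit normal N̂(u, v) = (sin(u)^2*cos(v)/Abs(sin(u)), sin(u)^2*sin(v)/Abs(sin(u)), sin(2*u)/(2*Abs(sin(u)))), and the second partials r_uu, r_uv, r_vv. Take dot products:
  L(u, v) = r_uu · N̂ = -2*sin(u)/Abs(sin(u)),
  M(u, v) = r_uv · N̂ = 0,
  N(u, v) = r_vv · N̂ = -2*sin(u)^3/Abs(sin(u)).
Evaluating at (u, v) = (5*pi/6, pi/4):
  L = -2, M = 0, N = -1/2.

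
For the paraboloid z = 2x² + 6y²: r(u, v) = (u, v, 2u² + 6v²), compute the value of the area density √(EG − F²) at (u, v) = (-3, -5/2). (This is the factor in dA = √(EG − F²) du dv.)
√(EG − F²)|_{(-3, -5/2)} = sqrt(1045)

E = 16*u^2 + 1, F = 48*u*v, G = 144*v^2 + 1, so EG − F² = 16*u^2 + 144*v^2 + 1. Taking the positive square root: √(EG − F²) = sqrt(16*u^2 + 144*v^2 + 1). At (u, v) = (-3, -5/2): sqrt(1045).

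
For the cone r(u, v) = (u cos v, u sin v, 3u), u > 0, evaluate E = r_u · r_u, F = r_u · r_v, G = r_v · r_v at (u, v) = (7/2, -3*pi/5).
E = 10;  F = 0;  G = 49/4

Partials: r_u = (cos(v), sin(v), 3), r_v = (-u*sin(v), u*cos(v), 0). As functions of (u, v):
  E = r_u · r_u = 10,
  F = r_u · r_v = 0,
  G = r_v · r_v = u^2.
Evaluating at (u, v) = (7/2, -3*pi/5): E = 10, F = 0, G = 49/4.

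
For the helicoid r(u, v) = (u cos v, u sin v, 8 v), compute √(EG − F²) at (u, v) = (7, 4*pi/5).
√(EG − F²)|_{(7, 4*pi/5)} = sqrt(113)

E = 1, F = 0, G = u^2 + 64; EG − F² = u^2 + 64; √(EG − F²) = sqrt(u^2 + 64). At the given point: sqrt(113).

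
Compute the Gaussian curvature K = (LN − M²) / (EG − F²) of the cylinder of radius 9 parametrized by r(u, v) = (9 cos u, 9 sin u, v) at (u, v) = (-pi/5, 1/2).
K = 0

Coefficients of the first fundamental form: E = 81, F = 0, G = 1.
Coefficients of the second fundamental form: L = -9, M = 0, N = 0.
Assemble K = (LN − M²)/(EG − F²) = 0. At (u, v) = (-pi/5, 1/2): K = 0.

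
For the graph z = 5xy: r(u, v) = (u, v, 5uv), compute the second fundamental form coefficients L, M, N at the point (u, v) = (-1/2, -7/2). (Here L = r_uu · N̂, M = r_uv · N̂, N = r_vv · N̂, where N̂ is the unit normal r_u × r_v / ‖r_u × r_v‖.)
L = 0;  M = 5*sqrt(1254)/627;  N = 0

Compute the unit normal N̂(u, v) = (-5*v/sqrt(25*u^2 + 25*v^2 + 1), -5*u/sqrt(25*u^2 + 25*v^2 + 1), 1/sqrt(25*u^2 + 25*v^2 + 1)), and the second partials r_uu, r_uv, r_vv. Take dot products:
  L(u, v) = r_uu · N̂ = 0,
  M(u, v) = r_uv · N̂ = 5/sqrt(25*u^2 + 25*v^2 + 1),
  N(u, v) = r_vv · N̂ = 0.
Evaluating at (u, v) = (-1/2, -7/2):
  L = 0, M = 5*sqrt(1254)/627, N = 0.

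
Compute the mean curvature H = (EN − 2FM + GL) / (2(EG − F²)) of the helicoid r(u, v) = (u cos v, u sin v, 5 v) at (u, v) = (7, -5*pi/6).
H = 0

With E = 1, F = 0, G = u^2 + 25, L = 0, M = -5/sqrt(u^2 + 25), N = 0, assemble
  H = (EN − 2FM + GL) / (2(EG − F²)) = 0.
At (u, v) = (7, -5*pi/6): H = 0.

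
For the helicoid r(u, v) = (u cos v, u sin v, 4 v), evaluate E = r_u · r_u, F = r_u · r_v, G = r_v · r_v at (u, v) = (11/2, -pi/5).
E = 1;  F = 0;  G = 185/4

Partials: r_u = (cos(v), sin(v), 0), r_v = (-u*sin(v), u*cos(v), 4). As functions of (u, v):
  E = r_u · r_u = 1,
  F = r_u · r_v = 0,
  G = r_v · r_v = u^2 + 16.
Evaluating at (u, v) = (11/2, -pi/5): E = 1, F = 0, G = 185/4.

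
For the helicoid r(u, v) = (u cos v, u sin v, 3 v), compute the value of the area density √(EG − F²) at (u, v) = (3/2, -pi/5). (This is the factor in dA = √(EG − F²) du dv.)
√(EG − F²)|_{(3/2, -pi/5)} = 3*sqrt(5)/2

E = 1, F = 0, G = u^2 + 9, so EG − F² = u^2 + 9. Taking the positive square root: √(EG − F²) = sqrt(u^2 + 9). At (u, v) = (3/2, -pi/5): 3*sqrt(5)/2.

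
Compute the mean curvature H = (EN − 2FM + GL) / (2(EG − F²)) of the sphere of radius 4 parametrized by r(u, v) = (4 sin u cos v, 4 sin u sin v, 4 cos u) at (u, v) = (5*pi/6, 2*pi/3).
H = -1/4

With E = 16, F = 0, G = 16*sin(u)^2, L = -4*sin(u)/Abs(sin(u)), M = 0, N = -4*sin(u)^3/Abs(sin(u)), assemble
  H = (EN − 2FM + GL) / (2(EG − F²)) = -sin(u)/(4*Abs(sin(u))).
At (u, v) = (5*pi/6, 2*pi/3): H = -1/4.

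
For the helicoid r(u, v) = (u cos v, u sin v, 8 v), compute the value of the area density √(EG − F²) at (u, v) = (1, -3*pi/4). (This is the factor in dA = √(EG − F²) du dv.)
√(EG − F²)|_{(1, -3*pi/4)} = sqrt(65)

E = 1, F = 0, G = u^2 + 64, so EG − F² = u^2 + 64. Taking the positive square root: √(EG − F²) = sqrt(u^2 + 64). At (u, v) = (1, -3*pi/4): sqrt(65).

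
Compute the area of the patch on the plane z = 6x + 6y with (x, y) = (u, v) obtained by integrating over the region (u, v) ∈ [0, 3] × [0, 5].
Area = 15*sqrt(73)

Area = ∫∫ √(EG − F²) du dv with √(EG − F²) = sqrt(73). Integrating over [0, 3] × [0, 5] gives 15*sqrt(73).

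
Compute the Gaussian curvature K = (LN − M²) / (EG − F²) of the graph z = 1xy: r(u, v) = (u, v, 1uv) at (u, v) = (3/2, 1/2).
K = -4/49

Coefficients of the first fundamental form: E = v^2 + 1, F = u*v, G = u^2 + 1.
Coefficients of the second fundamental form: L = 0, M = 1/sqrt(u^2 + v^2 + 1), N = 0.
Assemble K = (LN − M²)/(EG − F²) = 1/((u^2*v^2 - (u^2 + 1)*(v^2 + 1))*(u^2 + v^2 + 1)). At (u, v) = (3/2, 1/2): K = -4/49.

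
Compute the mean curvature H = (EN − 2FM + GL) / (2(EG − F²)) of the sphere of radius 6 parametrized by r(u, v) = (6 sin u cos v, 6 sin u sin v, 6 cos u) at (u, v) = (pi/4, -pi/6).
H = -1/6

With E = 36, F = 0, G = 36*sin(u)^2, L = -6*sin(u)/Abs(sin(u)), M = 0, N = -6*sin(u)^3/Abs(sin(u)), assemble
  H = (EN − 2FM + GL) / (2(EG − F²)) = -sin(u)/(6*Abs(sin(u))).
At (u, v) = (pi/4, -pi/6): H = -1/6.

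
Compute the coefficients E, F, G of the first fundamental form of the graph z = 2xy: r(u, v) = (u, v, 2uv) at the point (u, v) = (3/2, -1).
E = 5;  F = -6;  G = 10

Partials: r_u = (1, 0, 2*v), r_v = (0, 1, 2*u). As functions of (u, v):
  E = r_u · r_u = 4*v^2 + 1,
  F = r_u · r_v = 4*u*v,
  G = r_v · r_v = 4*u^2 + 1.
Evaluating at (u, v) = (3/2, -1): E = 5, F = -6, G = 10.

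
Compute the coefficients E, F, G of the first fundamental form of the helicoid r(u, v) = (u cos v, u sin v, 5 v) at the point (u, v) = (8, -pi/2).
E = 1;  F = 0;  G = 89

Partials: r_u = (cos(v), sin(v), 0), r_v = (-u*sin(v), u*cos(v), 5). As functions of (u, v):
  E = r_u · r_u = 1,
  F = r_u · r_v = 0,
  G = r_v · r_v = u^2 + 25.
Evaluating at (u, v) = (8, -pi/2): E = 1, F = 0, G = 89.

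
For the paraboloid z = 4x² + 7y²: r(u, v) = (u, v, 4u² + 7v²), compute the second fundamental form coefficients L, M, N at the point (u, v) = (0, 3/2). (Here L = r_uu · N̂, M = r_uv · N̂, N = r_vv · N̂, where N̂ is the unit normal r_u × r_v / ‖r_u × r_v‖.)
L = 4*sqrt(442)/221;  M = 0;  N = 7*sqrt(442)/221

Compute the unit normal N̂(u, v) = (-8*u/sqrt(64*u^2 + 196*v^2 + 1), -14*v/sqrt(64*u^2 + 196*v^2 + 1), 1/sqrt(64*u^2 + 196*v^2 + 1)), and the second partials r_uu, r_uv, r_vv. Take dot products:
  L(u, v) = r_uu · N̂ = 8/sqrt(64*u^2 + 196*v^2 + 1),
  M(u, v) = r_uv · N̂ = 0,
  N(u, v) = r_vv · N̂ = 14/sqrt(64*u^2 + 196*v^2 + 1).
Evaluating at (u, v) = (0, 3/2):
  L = 4*sqrt(442)/221, M = 0, N = 7*sqrt(442)/221.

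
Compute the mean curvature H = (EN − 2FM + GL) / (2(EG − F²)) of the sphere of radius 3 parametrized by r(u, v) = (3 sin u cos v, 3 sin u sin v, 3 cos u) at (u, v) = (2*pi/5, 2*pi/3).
H = -1/3

With E = 9, F = 0, G = 9*sin(u)^2, L = -3*sin(u)/Abs(sin(u)), M = 0, N = -3*sin(u)^3/Abs(sin(u)), assemble
  H = (EN − 2FM + GL) / (2(EG − F²)) = -sin(u)/(3*Abs(sin(u))).
At (u, v) = (2*pi/5, 2*pi/3): H = -1/3.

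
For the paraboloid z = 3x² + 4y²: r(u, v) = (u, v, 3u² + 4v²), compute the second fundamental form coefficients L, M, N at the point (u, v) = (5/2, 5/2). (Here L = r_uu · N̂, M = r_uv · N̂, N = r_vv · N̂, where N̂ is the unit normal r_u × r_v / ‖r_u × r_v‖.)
L = 3*sqrt(626)/313;  M = 0;  N = 4*sqrt(626)/313

Compute the unit normal N̂(u, v) = (-6*u/sqrt(36*u^2 + 64*v^2 + 1), -8*v/sqrt(36*u^2 + 64*v^2 + 1), 1/sqrt(36*u^2 + 64*v^2 + 1)), and the second partials r_uu, r_uv, r_vv. Take dot products:
  L(u, v) = r_uu · N̂ = 6/sqrt(36*u^2 + 64*v^2 + 1),
  M(u, v) = r_uv · N̂ = 0,
  N(u, v) = r_vv · N̂ = 8/sqrt(36*u^2 + 64*v^2 + 1).
Evaluating at (u, v) = (5/2, 5/2):
  L = 3*sqrt(626)/313, M = 0, N = 4*sqrt(626)/313.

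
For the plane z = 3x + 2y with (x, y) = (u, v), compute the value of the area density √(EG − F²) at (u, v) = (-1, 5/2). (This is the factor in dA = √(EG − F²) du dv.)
√(EG − F²)|_{(-1, 5/2)} = sqrt(14)

E = 10, F = 6, G = 5, so EG − F² = 14. Taking the positive square root: √(EG − F²) = sqrt(14). At (u, v) = (-1, 5/2): sqrt(14).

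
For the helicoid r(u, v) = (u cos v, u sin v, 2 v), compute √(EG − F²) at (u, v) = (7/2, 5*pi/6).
√(EG − F²)|_{(7/2, 5*pi/6)} = sqrt(65)/2

E = 1, F = 0, G = u^2 + 4; EG − F² = u^2 + 4; √(EG − F²) = sqrt(u^2 + 4). At the given point: sqrt(65)/2.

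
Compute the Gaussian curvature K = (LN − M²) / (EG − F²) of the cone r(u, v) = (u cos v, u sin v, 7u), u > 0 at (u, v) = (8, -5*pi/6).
K = 0

Coefficients of the first fundamental form: E = 50, F = 0, G = u^2.
Coefficients of the second fundamental form: L = 0, M = 0, N = 7*sqrt(2)*u^2/(10*Abs(u)).
Assemble K = (LN − M²)/(EG − F²) = 0. At (u, v) = (8, -5*pi/6): K = 0.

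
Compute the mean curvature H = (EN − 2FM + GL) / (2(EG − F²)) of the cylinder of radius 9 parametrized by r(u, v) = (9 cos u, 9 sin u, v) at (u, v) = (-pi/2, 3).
H = -1/18

With E = 81, F = 0, G = 1, L = -9, M = 0, N = 0, assemble
  H = (EN − 2FM + GL) / (2(EG − F²)) = -1/18.
At (u, v) = (-pi/2, 3): H = -1/18.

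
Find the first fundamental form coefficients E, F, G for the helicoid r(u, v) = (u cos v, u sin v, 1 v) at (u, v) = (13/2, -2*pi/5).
E = 1;  F = 0;  G = 173/4

Partials: r_u = (cos(v), sin(v), 0), r_v = (-u*sin(v), u*cos(v), 1). As functions of (u, v):
  E = r_u · r_u = 1,
  F = r_u · r_v = 0,
  G = r_v · r_v = u^2 + 1.
Evaluating at (u, v) = (13/2, -2*pi/5): E = 1, F = 0, G = 173/4.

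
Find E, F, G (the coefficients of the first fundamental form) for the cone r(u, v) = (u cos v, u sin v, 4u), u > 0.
E = 17;  F = 0;  G = u^2

Compute partials: r_u = (cos(v), sin(v), 4), r_v = (-u*sin(v), u*cos(v), 0). Then
  E = r_u · r_u = 17,
  F = r_u · r_v = 0,
  G = r_v · r_v = u^2.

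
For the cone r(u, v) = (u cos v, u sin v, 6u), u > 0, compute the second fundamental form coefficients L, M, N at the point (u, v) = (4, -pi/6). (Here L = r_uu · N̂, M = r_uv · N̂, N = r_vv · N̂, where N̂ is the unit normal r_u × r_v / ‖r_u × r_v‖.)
L = 0;  M = 0;  N = 24*sqrt(37)/37

Compute the unit normal N̂(u, v) = (-6*sqrt(37)*u*cos(v)/(37*Abs(u)), -6*sqrt(37)*u*sin(v)/(37*Abs(u)), sqrt(37)*u/(37*Abs(u))), and the second partials r_uu, r_uv, r_vv. Take dot products:
  L(u, v) = r_uu · N̂ = 0,
  M(u, v) = r_uv · N̂ = 0,
  N(u, v) = r_vv · N̂ = 6*sqrt(37)*u^2/(37*Abs(u)).
Evaluating at (u, v) = (4, -pi/6):
  L = 0, M = 0, N = 24*sqrt(37)/37.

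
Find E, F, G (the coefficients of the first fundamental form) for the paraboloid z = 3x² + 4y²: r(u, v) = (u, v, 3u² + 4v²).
E = 36*u^2 + 1;  F = 48*u*v;  G = 64*v^2 + 1

Compute partials: r_u = (1, 0, 6*u), r_v = (0, 1, 8*v). Then
  E = r_u · r_u = 36*u^2 + 1,
  F = r_u · r_v = 48*u*v,
  G = r_v · r_v = 64*v^2 + 1.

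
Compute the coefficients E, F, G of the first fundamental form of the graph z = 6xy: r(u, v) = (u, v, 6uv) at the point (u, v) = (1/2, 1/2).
E = 10;  F = 9;  G = 10

Partials: r_u = (1, 0, 6*v), r_v = (0, 1, 6*u). As functions of (u, v):
  E = r_u · r_u = 36*v^2 + 1,
  F = r_u · r_v = 36*u*v,
  G = r_v · r_v = 36*u^2 + 1.
Evaluating at (u, v) = (1/2, 1/2): E = 10, F = 9, G = 10.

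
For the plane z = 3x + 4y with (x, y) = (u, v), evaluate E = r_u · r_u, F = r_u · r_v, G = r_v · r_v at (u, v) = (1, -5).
E = 10;  F = 12;  G = 17

Partials: r_u = (1, 0, 3), r_v = (0, 1, 4). As functions of (u, v):
  E = r_u · r_u = 10,
  F = r_u · r_v = 12,
  G = r_v · r_v = 17.
Evaluating at (u, v) = (1, -5): E = 10, F = 12, G = 17.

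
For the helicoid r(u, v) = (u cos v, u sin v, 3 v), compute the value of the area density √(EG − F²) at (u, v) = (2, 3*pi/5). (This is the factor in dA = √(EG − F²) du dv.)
√(EG − F²)|_{(2, 3*pi/5)} = sqrt(13)

E = 1, F = 0, G = u^2 + 9, so EG − F² = u^2 + 9. Taking the positive square root: √(EG − F²) = sqrt(u^2 + 9). At (u, v) = (2, 3*pi/5): sqrt(13).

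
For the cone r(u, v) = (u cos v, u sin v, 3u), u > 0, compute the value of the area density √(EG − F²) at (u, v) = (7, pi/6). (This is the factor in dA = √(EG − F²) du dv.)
√(EG − F²)|_{(7, pi/6)} = 7*sqrt(10)

E = 10, F = 0, G = u^2, so EG − F² = 10*u^2. Taking the positive square root: √(EG − F²) = sqrt(10)*Abs(u). At (u, v) = (7, pi/6): 7*sqrt(10).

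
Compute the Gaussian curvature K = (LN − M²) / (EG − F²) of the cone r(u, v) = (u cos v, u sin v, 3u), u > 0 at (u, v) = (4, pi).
K = 0

Coefficients of the first fundamental form: E = 10, F = 0, G = u^2.
Coefficients of the second fundamental form: L = 0, M = 0, N = 3*sqrt(10)*u^2/(10*Abs(u)).
Assemble K = (LN − M²)/(EG − F²) = 0. At (u, v) = (4, pi): K = 0.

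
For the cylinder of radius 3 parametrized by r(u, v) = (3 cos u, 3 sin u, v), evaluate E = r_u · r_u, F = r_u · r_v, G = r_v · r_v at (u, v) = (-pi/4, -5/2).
E = 9;  F = 0;  G = 1

Partials: r_u = (-3*sin(u), 3*cos(u), 0), r_v = (0, 0, 1). As functions of (u, v):
  E = r_u · r_u = 9,
  F = r_u · r_v = 0,
  G = r_v · r_v = 1.
Evaluating at (u, v) = (-pi/4, -5/2): E = 9, F = 0, G = 1.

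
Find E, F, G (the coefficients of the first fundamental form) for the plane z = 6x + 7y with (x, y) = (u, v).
E = 37;  F = 42;  G = 50

Compute partials: r_u = (1, 0, 6), r_v = (0, 1, 7). Then
  E = r_u · r_u = 37,
  F = r_u · r_v = 42,
  G = r_v · r_v = 50.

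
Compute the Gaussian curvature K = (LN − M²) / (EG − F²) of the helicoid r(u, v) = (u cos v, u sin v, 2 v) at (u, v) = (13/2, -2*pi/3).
K = -64/34225

Coefficients of the first fundamental form: E = 1, F = 0, G = u^2 + 4.
Coefficients of the second fundamental form: L = 0, M = -2/sqrt(u^2 + 4), N = 0.
Assemble K = (LN − M²)/(EG − F²) = -4/(u^2 + 4)^2. At (u, v) = (13/2, -2*pi/3): K = -64/34225.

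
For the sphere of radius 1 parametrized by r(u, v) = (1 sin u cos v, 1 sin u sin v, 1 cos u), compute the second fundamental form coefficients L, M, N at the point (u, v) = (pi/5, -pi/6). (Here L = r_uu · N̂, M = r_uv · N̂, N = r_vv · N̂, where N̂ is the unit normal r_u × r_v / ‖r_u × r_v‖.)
L = -1;  M = 0;  N = -5/8 + sqrt(5)/8

Compute the unit normal N̂(u, v) = (sin(u)^2*cos(v)/Abs(sin(u)), sin(u)^2*sin(v)/Abs(sin(u)), sin(2*u)/(2*Abs(sin(u)))), and the second partials r_uu, r_uv, r_vv. Take dot products:
  L(u, v) = r_uu · N̂ = -sin(u)/Abs(sin(u)),
  M(u, v) = r_uv · N̂ = 0,
  N(u, v) = r_vv · N̂ = -sin(u)^3/Abs(sin(u)).
Evaluating at (u, v) = (pi/5, -pi/6):
  L = -1, M = 0, N = -5/8 + sqrt(5)/8.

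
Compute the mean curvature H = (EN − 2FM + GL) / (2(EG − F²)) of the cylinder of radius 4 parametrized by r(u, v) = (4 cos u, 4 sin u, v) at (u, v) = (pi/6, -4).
H = -1/8

With E = 16, F = 0, G = 1, L = -4, M = 0, N = 0, assemble
  H = (EN − 2FM + GL) / (2(EG − F²)) = -1/8.
At (u, v) = (pi/6, -4): H = -1/8.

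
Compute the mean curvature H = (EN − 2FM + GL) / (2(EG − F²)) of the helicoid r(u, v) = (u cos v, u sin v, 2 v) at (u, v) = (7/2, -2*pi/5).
H = 0

With E = 1, F = 0, G = u^2 + 4, L = 0, M = -2/sqrt(u^2 + 4), N = 0, assemble
  H = (EN − 2FM + GL) / (2(EG − F²)) = 0.
At (u, v) = (7/2, -2*pi/5): H = 0.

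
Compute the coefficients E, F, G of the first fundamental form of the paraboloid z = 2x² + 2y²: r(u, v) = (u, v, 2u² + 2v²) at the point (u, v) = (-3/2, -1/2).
E = 37;  F = 12;  G = 5

Partials: r_u = (1, 0, 4*u), r_v = (0, 1, 4*v). As functions of (u, v):
  E = r_u · r_u = 16*u^2 + 1,
  F = r_u · r_v = 16*u*v,
  G = r_v · r_v = 16*v^2 + 1.
Evaluating at (u, v) = (-3/2, -1/2): E = 37, F = 12, G = 5.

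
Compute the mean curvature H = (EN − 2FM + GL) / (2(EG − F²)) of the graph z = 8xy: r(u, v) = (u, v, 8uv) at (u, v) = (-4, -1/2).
H = -1024*sqrt(1041)/1083681

With E = 64*v^2 + 1, F = 64*u*v, G = 64*u^2 + 1, L = 0, M = 8/sqrt(64*u^2 + 64*v^2 + 1), N = 0, assemble
  H = (EN − 2FM + GL) / (2(EG − F²)) = -512*u*v/(64*u^2 + 64*v^2 + 1)^(3/2).
At (u, v) = (-4, -1/2): H = -1024*sqrt(1041)/1083681.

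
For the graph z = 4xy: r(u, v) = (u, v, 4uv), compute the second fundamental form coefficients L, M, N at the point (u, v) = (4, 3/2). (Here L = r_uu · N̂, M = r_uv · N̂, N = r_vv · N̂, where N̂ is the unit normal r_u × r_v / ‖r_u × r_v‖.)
L = 0;  M = 4*sqrt(293)/293;  N = 0

Compute the unit normal N̂(u, v) = (-4*v/sqrt(16*u^2 + 16*v^2 + 1), -4*u/sqrt(16*u^2 + 16*v^2 + 1), 1/sqrt(16*u^2 + 16*v^2 + 1)), and the second partials r_uu, r_uv, r_vv. Take dot products:
  L(u, v) = r_uu · N̂ = 0,
  M(u, v) = r_uv · N̂ = 4/sqrt(16*u^2 + 16*v^2 + 1),
  N(u, v) = r_vv · N̂ = 0.
Evaluating at (u, v) = (4, 3/2):
  L = 0, M = 4*sqrt(293)/293, N = 0.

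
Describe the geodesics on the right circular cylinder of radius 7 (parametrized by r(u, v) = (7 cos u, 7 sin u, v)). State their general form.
The cylinder is flat (K = 0) and locally isometric to the plane via the development (u, v) ↦ (7 u, v). Geodesics are the pre-images of straight lines: circles (v constant), vertical lines (u constant), and helices (v = c · u + d) for constants c, d.

A right cylinder has E = 7², F = 0, G = 1, so EG − F² = 7², and L = −7, M = N = 0, giving K = (LN − M²)/(EG − F²) = 0 everywhere. A flat surface is locally isometric to the Euclidean plane via the map (u, v) ↦ (7 u, v). Straight lines in the (x̃, ỹ) plane pull back to: (a) horizontal circles (v = const), (b) vertical generators (u = const), and (c) helices (7 u tan θ = v, i.e. v = c · u + d).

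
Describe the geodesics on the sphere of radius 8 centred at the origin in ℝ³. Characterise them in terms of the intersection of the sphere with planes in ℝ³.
Geodesics on the sphere of radius 8 are great circles — circles of radius 8 obtained as the intersection of the sphere with planes through the origin (the centre of the sphere).

A curve α(t) of nonzero constant speed on the sphere of radius 8 is a geodesic iff its acceleration α̈ is everywhere normal to the surface, i.e. parallel to the radial vector α(t). Then d/dt(α × α̇) = α̇ × α̇ + α × α̈ = 0, so α × α̇ is a constant vector n ≠ 0 and α(t) · n = 0 for all t: α lies in the plane through the origin with normal n. The intersection of that plane with the sphere is a circle of radius 8 (a great circle). Conversely, a great circle traversed at constant speed has centripetal acceleration pointing at the origin, hence normal to the sphere, so every great circle is a geodesic.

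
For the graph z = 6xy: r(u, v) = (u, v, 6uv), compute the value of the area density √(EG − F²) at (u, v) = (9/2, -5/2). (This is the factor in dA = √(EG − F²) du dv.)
√(EG − F²)|_{(9/2, -5/2)} = sqrt(955)

E = 36*v^2 + 1, F = 36*u*v, G = 36*u^2 + 1, so EG − F² = 36*u^2 + 36*v^2 + 1. Taking the positive square root: √(EG − F²) = sqrt(36*u^2 + 36*v^2 + 1). At (u, v) = (9/2, -5/2): sqrt(955).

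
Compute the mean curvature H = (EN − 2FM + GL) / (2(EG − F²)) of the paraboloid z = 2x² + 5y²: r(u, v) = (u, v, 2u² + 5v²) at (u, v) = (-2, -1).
H = 527*sqrt(165)/27225

With E = 16*u^2 + 1, F = 40*u*v, G = 100*v^2 + 1, L = 4/sqrt(16*u^2 + 100*v^2 + 1), M = 0, N = 10/sqrt(16*u^2 + 100*v^2 + 1), assemble
  H = (EN − 2FM + GL) / (2(EG − F²)) = (80*u^2 + 200*v^2 + 7)/(16*u^2 + 100*v^2 + 1)^(3/2).
At (u, v) = (-2, -1): H = 527*sqrt(165)/27225.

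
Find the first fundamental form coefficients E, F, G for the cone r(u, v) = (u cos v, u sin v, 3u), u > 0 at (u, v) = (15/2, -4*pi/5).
E = 10;  F = 0;  G = 225/4

Partials: r_u = (cos(v), sin(v), 3), r_v = (-u*sin(v), u*cos(v), 0). As functions of (u, v):
  E = r_u · r_u = 10,
  F = r_u · r_v = 0,
  G = r_v · r_v = u^2.
Evaluating at (u, v) = (15/2, -4*pi/5): E = 10, F = 0, G = 225/4.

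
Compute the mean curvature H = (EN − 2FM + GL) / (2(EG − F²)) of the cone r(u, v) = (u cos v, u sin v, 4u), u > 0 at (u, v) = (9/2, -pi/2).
H = 4*sqrt(17)/153

With E = 17, F = 0, G = u^2, L = 0, M = 0, N = 4*sqrt(17)*u^2/(17*Abs(u)), assemble
  H = (EN − 2FM + GL) / (2(EG − F²)) = 2*sqrt(17)/(17*Abs(u)).
At (u, v) = (9/2, -pi/2): H = 4*sqrt(17)/153.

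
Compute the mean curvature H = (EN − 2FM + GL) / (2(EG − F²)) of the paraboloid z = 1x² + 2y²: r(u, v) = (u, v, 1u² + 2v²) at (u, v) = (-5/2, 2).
H = 13*sqrt(10)/300

With E = 4*u^2 + 1, F = 8*u*v, G = 16*v^2 + 1, L = 2/sqrt(4*u^2 + 16*v^2 + 1), M = 0, N = 4/sqrt(4*u^2 + 16*v^2 + 1), assemble
  H = (EN − 2FM + GL) / (2(EG − F²)) = (8*u^2 + 16*v^2 + 3)/(4*u^2 + 16*v^2 + 1)^(3/2).
At (u, v) = (-5/2, 2): H = 13*sqrt(10)/300.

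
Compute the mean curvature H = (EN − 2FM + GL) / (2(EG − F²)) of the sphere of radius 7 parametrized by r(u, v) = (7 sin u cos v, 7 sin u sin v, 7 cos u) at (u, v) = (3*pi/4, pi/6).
H = -1/7

With E = 49, F = 0, G = 49*sin(u)^2, L = -7*sin(u)/Abs(sin(u)), M = 0, N = -7*sin(u)^3/Abs(sin(u)), assemble
  H = (EN − 2FM + GL) / (2(EG − F²)) = -sin(u)/(7*Abs(sin(u))).
At (u, v) = (3*pi/4, pi/6): H = -1/7.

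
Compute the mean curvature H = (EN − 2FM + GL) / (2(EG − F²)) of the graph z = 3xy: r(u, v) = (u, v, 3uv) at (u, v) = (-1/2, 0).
H = 0

With E = 9*v^2 + 1, F = 9*u*v, G = 9*u^2 + 1, L = 0, M = 3/sqrt(9*u^2 + 9*v^2 + 1), N = 0, assemble
  H = (EN − 2FM + GL) / (2(EG − F²)) = -27*u*v/(9*u^2 + 9*v^2 + 1)^(3/2).
At (u, v) = (-1/2, 0): H = 0.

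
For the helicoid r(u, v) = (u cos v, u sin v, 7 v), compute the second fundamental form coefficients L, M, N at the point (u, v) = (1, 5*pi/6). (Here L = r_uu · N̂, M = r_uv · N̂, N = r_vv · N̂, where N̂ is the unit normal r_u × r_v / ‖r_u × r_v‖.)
L = 0;  M = -7*sqrt(2)/10;  N = 0

Compute the unit normal N̂(u, v) = (7*sin(v)/sqrt(u^2 + 49), -7*cos(v)/sqrt(u^2 + 49), u/sqrt(u^2 + 49)), and the second partials r_uu, r_uv, r_vv. Take dot products:
  L(u, v) = r_uu · N̂ = 0,
  M(u, v) = r_uv · N̂ = -7/sqrt(u^2 + 49),
  N(u, v) = r_vv · N̂ = 0.
Evaluating at (u, v) = (1, 5*pi/6):
  L = 0, M = -7*sqrt(2)/10, N = 0.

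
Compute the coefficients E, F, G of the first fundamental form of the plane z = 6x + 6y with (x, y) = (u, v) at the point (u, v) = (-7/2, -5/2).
E = 37;  F = 36;  G = 37

Partials: r_u = (1, 0, 6), r_v = (0, 1, 6). As functions of (u, v):
  E = r_u · r_u = 37,
  F = r_u · r_v = 36,
  G = r_v · r_v = 37.
Evaluating at (u, v) = (-7/2, -5/2): E = 37, F = 36, G = 37.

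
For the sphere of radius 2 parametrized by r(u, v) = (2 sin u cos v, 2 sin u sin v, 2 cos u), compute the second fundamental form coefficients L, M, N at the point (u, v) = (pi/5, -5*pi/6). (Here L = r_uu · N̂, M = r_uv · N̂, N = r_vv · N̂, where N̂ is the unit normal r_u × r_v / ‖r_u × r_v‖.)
L = -2;  M = 0;  N = -5/4 + sqrt(5)/4

Compute the unit normal N̂(u, v) = (sin(u)^2*cos(v)/Abs(sin(u)), sin(u)^2*sin(v)/Abs(sin(u)), sin(2*u)/(2*Abs(sin(u)))), and the second partials r_uu, r_uv, r_vv. Take dot products:
  L(u, v) = r_uu · N̂ = -2*sin(u)/Abs(sin(u)),
  M(u, v) = r_uv · N̂ = 0,
  N(u, v) = r_vv · N̂ = -2*sin(u)^3/Abs(sin(u)).
Evaluating at (u, v) = (pi/5, -5*pi/6):
  L = -2, M = 0, N = -5/4 + sqrt(5)/4.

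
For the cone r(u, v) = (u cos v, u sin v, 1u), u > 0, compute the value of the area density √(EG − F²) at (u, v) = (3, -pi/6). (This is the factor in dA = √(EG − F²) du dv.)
√(EG − F²)|_{(3, -pi/6)} = 3*sqrt(2)

E = 2, F = 0, G = u^2, so EG − F² = 2*u^2. Taking the positive square root: √(EG − F²) = sqrt(2)*Abs(u). At (u, v) = (3, -pi/6): 3*sqrt(2).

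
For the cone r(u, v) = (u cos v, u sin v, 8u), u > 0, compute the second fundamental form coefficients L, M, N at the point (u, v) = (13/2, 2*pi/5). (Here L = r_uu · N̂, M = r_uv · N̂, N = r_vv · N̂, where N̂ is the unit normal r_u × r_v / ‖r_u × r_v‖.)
L = 0;  M = 0;  N = 4*sqrt(65)/5

Compute the unit normal N̂(u, v) = (-8*sqrt(65)*u*cos(v)/(65*Abs(u)), -8*sqrt(65)*u*sin(v)/(65*Abs(u)), sqrt(65)*u/(65*Abs(u))), and the second partials r_uu, r_uv, r_vv. Take dot products:
  L(u, v) = r_uu · N̂ = 0,
  M(u, v) = r_uv · N̂ = 0,
  N(u, v) = r_vv · N̂ = 8*sqrt(65)*u^2/(65*Abs(u)).
Evaluating at (u, v) = (13/2, 2*pi/5):
  L = 0, M = 0, N = 4*sqrt(65)/5.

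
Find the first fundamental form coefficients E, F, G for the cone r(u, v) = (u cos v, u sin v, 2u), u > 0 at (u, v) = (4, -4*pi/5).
E = 5;  F = 0;  G = 16

Partials: r_u = (cos(v), sin(v), 2), r_v = (-u*sin(v), u*cos(v), 0). As functions of (u, v):
  E = r_u · r_u = 5,
  F = r_u · r_v = 0,
  G = r_v · r_v = u^2.
Evaluating at (u, v) = (4, -4*pi/5): E = 5, F = 0, G = 16.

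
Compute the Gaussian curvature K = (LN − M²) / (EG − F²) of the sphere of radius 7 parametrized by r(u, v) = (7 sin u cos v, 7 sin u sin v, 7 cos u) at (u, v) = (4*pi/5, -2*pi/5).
K = 1/49

Coefficients of the first fundamental form: E = 49, F = 0, G = 49*sin(u)^2.
Coefficients of the second fundamental form: L = -7*sin(u)/Abs(sin(u)), M = 0, N = -7*sin(u)^3/Abs(sin(u)).
Assemble K = (LN − M²)/(EG − F²) = 1/49. At (u, v) = (4*pi/5, -2*pi/5): K = 1/49.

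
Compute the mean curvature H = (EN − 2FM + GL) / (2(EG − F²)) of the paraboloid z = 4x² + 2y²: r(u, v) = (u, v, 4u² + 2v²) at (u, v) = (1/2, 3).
H = 614*sqrt(161)/25921

With E = 64*u^2 + 1, F = 32*u*v, G = 16*v^2 + 1, L = 8/sqrt(64*u^2 + 16*v^2 + 1), M = 0, N = 4/sqrt(64*u^2 + 16*v^2 + 1), assemble
  H = (EN − 2FM + GL) / (2(EG − F²)) = 2*(64*u^2 + 32*v^2 + 3)/(64*u^2 + 16*v^2 + 1)^(3/2).
At (u, v) = (1/2, 3): H = 614*sqrt(161)/25921.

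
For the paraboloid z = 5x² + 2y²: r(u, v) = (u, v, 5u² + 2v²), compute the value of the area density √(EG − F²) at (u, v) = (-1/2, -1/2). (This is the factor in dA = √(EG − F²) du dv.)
√(EG − F²)|_{(-1/2, -1/2)} = sqrt(30)

E = 100*u^2 + 1, F = 40*u*v, G = 16*v^2 + 1, so EG − F² = 100*u^2 + 16*v^2 + 1. Taking the positive square root: √(EG − F²) = sqrt(100*u^2 + 16*v^2 + 1). At (u, v) = (-1/2, -1/2): sqrt(30).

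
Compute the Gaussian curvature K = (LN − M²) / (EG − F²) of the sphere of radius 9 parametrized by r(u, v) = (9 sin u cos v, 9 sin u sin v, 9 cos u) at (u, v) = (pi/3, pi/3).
K = 1/81

Coefficients of the first fundamental form: E = 81, F = 0, G = 81*sin(u)^2.
Coefficients of the second fundamental form: L = -9*sin(u)/Abs(sin(u)), M = 0, N = -9*sin(u)^3/Abs(sin(u)).
Assemble K = (LN − M²)/(EG − F²) = 1/81. At (u, v) = (pi/3, pi/3): K = 1/81.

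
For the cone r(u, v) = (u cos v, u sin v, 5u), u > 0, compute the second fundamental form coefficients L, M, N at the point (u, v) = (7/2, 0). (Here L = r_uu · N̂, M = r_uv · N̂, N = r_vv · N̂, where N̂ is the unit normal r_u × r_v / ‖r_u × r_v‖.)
L = 0;  M = 0;  N = 35*sqrt(26)/52

Compute the unit normal N̂(u, v) = (-5*sqrt(26)*u*cos(v)/(26*Abs(u)), -5*sqrt(26)*u*sin(v)/(26*Abs(u)), sqrt(26)*u/(26*Abs(u))), and the second partials r_uu, r_uv, r_vv. Take dot products:
  L(u, v) = r_uu · N̂ = 0,
  M(u, v) = r_uv · N̂ = 0,
  N(u, v) = r_vv · N̂ = 5*sqrt(26)*u^2/(26*Abs(u)).
Evaluating at (u, v) = (7/2, 0):
  L = 0, M = 0, N = 35*sqrt(26)/52.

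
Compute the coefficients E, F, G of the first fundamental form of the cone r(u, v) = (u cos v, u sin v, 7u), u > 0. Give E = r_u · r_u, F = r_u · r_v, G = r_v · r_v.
E = 50;  F = 0;  G = u^2

Compute partials: r_u = (cos(v), sin(v), 7), r_v = (-u*sin(v), u*cos(v), 0). Then
  E = r_u · r_u = 50,
  F = r_u · r_v = 0,
  G = r_v · r_v = u^2.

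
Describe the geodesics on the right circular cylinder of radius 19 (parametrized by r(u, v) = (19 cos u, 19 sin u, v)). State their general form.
The cylinder is flat (K = 0) and locally isometric to the plane via the development (u, v) ↦ (19 u, v). Geodesics are the pre-images of straight lines: circles (v constant), vertical lines (u constant), and helices (v = c · u + d) for constants c, d.

A right cylinder has E = 19², F = 0, G = 1, so EG − F² = 19², and L = −19, M = N = 0, giving K = (LN − M²)/(EG − F²) = 0 everywhere. A flat surface is locally isometric to the Euclidean plane via the map (u, v) ↦ (19 u, v). Straight lines in the (x̃, ỹ) plane pull back to: (a) horizontal circles (v = const), (b) vertical generators (u = const), and (c) helices (19 u tan θ = v, i.e. v = c · u + d).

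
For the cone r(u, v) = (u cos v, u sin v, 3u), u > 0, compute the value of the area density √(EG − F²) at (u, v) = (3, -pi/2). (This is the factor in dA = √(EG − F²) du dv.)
√(EG − F²)|_{(3, -pi/2)} = 3*sqrt(10)

E = 10, F = 0, G = u^2, so EG − F² = 10*u^2. Taking the positive square root: √(EG − F²) = sqrt(10)*Abs(u). At (u, v) = (3, -pi/2): 3*sqrt(10).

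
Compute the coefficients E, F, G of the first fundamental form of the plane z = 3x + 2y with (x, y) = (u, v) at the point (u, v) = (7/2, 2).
E = 10;  F = 6;  G = 5

Partials: r_u = (1, 0, 3), r_v = (0, 1, 2). As functions of (u, v):
  E = r_u · r_u = 10,
  F = r_u · r_v = 6,
  G = r_v · r_v = 5.
Evaluating at (u, v) = (7/2, 2): E = 10, F = 6, G = 5.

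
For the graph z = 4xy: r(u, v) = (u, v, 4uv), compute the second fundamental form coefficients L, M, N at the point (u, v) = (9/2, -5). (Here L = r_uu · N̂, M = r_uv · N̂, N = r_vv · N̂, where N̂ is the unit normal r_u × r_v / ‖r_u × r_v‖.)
L = 0;  M = 4*sqrt(29)/145;  N = 0

Compute the unit normal N̂(u, v) = (-4*v/sqrt(16*u^2 + 16*v^2 + 1), -4*u/sqrt(16*u^2 + 16*v^2 + 1), 1/sqrt(16*u^2 + 16*v^2 + 1)), and the second partials r_uu, r_uv, r_vv. Take dot products:
  L(u, v) = r_uu · N̂ = 0,
  M(u, v) = r_uv · N̂ = 4/sqrt(16*u^2 + 16*v^2 + 1),
  N(u, v) = r_vv · N̂ = 0.
Evaluating at (u, v) = (9/2, -5):
  L = 0, M = 4*sqrt(29)/145, N = 0.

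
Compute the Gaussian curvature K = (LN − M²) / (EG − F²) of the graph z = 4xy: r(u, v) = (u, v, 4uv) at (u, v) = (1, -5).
K = -16/173889

Coefficients of the first fundamental form: E = 16*v^2 + 1, F = 16*u*v, G = 16*u^2 + 1.
Coefficients of the second fundamental form: L = 0, M = 4/sqrt(16*u^2 + 16*v^2 + 1), N = 0.
Assemble K = (LN − M²)/(EG − F²) = -16/(256*u^4 + 512*u^2*v^2 + 32*u^2 + 256*v^4 + 32*v^2 + 1). At (u, v) = (1, -5): K = -16/173889.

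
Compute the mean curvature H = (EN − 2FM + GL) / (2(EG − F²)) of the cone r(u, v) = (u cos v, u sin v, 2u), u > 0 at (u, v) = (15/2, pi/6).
H = 2*sqrt(5)/75

With E = 5, F = 0, G = u^2, L = 0, M = 0, N = 2*sqrt(5)*u^2/(5*Abs(u)), assemble
  H = (EN − 2FM + GL) / (2(EG − F²)) = sqrt(5)/(5*Abs(u)).
At (u, v) = (15/2, pi/6): H = 2*sqrt(5)/75.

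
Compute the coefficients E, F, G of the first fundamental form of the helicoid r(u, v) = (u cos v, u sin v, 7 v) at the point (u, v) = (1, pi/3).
E = 1;  F = 0;  G = 50

Partials: r_u = (cos(v), sin(v), 0), r_v = (-u*sin(v), u*cos(v), 7). As functions of (u, v):
  E = r_u · r_u = 1,
  F = r_u · r_v = 0,
  G = r_v · r_v = u^2 + 49.
Evaluating at (u, v) = (1, pi/3): E = 1, F = 0, G = 50.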